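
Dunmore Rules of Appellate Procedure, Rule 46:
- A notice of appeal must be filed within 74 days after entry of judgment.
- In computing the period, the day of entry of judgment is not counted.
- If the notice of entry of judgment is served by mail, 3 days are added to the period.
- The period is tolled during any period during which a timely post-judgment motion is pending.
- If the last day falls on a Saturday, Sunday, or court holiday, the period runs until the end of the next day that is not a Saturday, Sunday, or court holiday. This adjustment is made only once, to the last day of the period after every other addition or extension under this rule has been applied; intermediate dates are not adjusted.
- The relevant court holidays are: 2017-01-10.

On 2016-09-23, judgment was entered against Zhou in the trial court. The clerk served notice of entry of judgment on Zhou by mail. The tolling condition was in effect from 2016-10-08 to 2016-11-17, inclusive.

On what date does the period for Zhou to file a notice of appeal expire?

74 days after 2016-09-23 is December 6, 2016.
Service was by mail, adding 3 days: December 6, 2016 + 3 days = December 9, 2016.
From October 8, 2016 through November 17, 2016 inclusive is 41 days; tolling adds 41 days: December 9, 2016 + 41 days = January 19, 2017.
January 19, 2017 is a Thursday and not a court holiday, so no extension applies.

January 19, 2017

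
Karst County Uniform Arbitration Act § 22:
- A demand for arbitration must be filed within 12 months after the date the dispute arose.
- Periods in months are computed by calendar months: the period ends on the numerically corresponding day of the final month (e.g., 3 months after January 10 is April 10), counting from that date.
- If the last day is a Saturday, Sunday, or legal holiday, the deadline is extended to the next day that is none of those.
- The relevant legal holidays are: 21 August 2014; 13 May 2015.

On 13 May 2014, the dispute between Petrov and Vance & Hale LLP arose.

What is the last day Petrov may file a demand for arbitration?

May 14, 2015

12 months after 13 May 2014 is May 13, 2015.
May 13, 2015 is a listed holiday. The next qualifying day is May 14, 2015.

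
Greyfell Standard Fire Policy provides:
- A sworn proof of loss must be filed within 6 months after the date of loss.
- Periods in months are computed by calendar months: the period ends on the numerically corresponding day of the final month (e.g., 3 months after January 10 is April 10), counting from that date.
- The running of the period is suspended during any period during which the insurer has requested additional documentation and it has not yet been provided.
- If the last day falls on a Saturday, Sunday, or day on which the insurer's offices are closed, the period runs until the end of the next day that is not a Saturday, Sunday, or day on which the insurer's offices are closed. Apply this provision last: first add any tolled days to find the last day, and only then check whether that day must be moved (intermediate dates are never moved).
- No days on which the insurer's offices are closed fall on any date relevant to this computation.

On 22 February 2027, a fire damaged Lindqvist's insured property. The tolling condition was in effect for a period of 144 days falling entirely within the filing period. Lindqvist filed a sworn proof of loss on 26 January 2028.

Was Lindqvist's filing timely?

No

6 months after 22 February 2027 is August 22, 2027.
Tolling adds 144 days: August 22, 2027 + 144 days = January 13, 2028.
January 13, 2028 is a Thursday and not a day on which the insurer's offices are closed, so no extension applies.
The deadline is January 13, 2028; the filing on January 26, 2028 is after that date.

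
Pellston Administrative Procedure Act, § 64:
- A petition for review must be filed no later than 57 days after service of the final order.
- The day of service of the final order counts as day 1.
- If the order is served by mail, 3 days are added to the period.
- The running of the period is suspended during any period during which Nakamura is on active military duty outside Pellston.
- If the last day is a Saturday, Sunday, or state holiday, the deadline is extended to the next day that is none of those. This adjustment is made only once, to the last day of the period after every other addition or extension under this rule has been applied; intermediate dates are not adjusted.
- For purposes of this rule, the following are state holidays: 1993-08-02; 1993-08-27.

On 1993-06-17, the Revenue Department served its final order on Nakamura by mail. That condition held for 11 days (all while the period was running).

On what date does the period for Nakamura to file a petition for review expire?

Counting 1993-06-17 as day 1, day 57 is August 12, 1993.
Service was by mail, adding 3 days: August 12, 1993 + 3 days = August 15, 1993.
Tolling adds 11 days: August 15, 1993 + 11 days = August 26, 1993.
August 26, 1993 is a Thursday and not a state holiday, so no extension applies.

August 26, 1993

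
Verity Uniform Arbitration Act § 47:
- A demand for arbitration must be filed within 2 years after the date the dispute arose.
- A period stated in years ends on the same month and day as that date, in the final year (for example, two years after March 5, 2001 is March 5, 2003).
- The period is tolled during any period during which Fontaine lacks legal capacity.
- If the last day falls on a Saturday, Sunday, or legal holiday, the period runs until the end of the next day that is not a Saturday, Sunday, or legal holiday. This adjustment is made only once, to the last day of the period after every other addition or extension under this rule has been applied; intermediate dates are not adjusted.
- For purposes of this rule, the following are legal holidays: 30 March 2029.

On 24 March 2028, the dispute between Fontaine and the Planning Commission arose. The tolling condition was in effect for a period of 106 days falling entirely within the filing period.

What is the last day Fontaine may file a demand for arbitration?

July 8, 2030

2 years after 24 March 2028 is March 24, 2030.
Tolling adds 106 days: March 24, 2030 + 106 days = July 8, 2030.
July 8, 2030 is a Monday and not a legal holiday, so no extension applies.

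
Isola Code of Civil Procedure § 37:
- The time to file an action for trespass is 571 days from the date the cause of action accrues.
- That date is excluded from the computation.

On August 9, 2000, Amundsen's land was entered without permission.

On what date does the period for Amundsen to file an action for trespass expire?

571 days after August 9, 2000 is March 3, 2002.

March 3, 2002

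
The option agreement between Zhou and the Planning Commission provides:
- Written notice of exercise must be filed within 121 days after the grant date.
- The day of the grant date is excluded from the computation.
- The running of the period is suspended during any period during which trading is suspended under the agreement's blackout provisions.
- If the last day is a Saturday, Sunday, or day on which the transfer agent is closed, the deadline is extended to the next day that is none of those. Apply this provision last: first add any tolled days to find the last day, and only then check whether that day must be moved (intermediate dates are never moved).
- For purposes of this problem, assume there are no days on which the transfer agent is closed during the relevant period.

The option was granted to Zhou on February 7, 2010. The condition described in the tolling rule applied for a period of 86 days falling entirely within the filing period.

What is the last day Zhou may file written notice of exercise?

121 days after February 7, 2010 is June 8, 2010.
Tolling adds 86 days: June 8, 2010 + 86 days = September 2, 2010.
September 2, 2010 is a Thursday and not a day on which the transfer agent is closed, so no extension applies.

September 2, 2010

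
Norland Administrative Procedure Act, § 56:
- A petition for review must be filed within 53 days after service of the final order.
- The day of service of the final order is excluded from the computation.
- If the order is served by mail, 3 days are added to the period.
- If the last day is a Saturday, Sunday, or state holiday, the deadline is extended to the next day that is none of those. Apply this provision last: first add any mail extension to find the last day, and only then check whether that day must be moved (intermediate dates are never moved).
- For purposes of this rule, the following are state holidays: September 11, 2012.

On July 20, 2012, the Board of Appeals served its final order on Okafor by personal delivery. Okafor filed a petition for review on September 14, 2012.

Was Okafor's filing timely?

53 days after July 20, 2012 is September 11, 2012.
Service was not by mail, so no mail extension applies.
September 11, 2012 is a listed holiday. The next qualifying day is September 12, 2012.
The deadline is September 12, 2012; the filing on September 14, 2012 is after that date.

No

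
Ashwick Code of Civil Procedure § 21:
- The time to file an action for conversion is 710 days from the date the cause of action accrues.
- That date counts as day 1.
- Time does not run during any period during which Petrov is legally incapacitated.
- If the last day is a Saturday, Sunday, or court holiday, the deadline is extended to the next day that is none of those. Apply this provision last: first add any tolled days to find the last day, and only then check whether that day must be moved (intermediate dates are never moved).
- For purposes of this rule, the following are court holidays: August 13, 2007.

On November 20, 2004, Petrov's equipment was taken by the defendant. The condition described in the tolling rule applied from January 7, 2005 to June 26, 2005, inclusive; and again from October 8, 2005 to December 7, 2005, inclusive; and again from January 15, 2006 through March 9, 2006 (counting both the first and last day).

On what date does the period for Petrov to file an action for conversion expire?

August 14, 2007

Counting November 20, 2004 as day 1, day 710 is October 30, 2006.
From January 7, 2005 through June 26, 2005 inclusive is 171 days; tolling adds 171 days: October 30, 2006 + 171 days = April 19, 2007.
From October 8, 2005 through December 7, 2005 inclusive is 61 days; tolling adds 61 days: April 19, 2007 + 61 days = June 19, 2007.
From January 15, 2006 through March 9, 2006 inclusive is 54 days; tolling adds 54 days: June 19, 2007 + 54 days = August 12, 2007.
August 12, 2007 is Sunday; August 13, 2007 is a listed holiday. The next qualifying day is August 14, 2007.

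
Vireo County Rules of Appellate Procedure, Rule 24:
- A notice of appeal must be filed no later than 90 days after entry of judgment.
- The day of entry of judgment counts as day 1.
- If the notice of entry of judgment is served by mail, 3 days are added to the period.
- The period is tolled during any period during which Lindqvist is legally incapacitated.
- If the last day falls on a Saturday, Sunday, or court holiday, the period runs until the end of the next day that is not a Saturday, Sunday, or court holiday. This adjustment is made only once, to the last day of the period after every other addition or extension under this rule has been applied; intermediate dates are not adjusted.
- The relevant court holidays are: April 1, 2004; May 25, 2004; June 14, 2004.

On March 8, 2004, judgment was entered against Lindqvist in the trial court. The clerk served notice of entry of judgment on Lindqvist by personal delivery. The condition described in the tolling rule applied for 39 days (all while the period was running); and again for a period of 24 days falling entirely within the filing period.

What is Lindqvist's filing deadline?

Counting March 8, 2004 as day 1, day 90 is June 5, 2004.
Service was not by mail, so no mail extension applies.
Tolling adds 39 days: June 5, 2004 + 39 days = July 14, 2004.
Tolling adds 24 days: July 14, 2004 + 24 days = August 7, 2004.
August 7, 2004 is Saturday; August 8, 2004 is Sunday. The next qualifying day is August 9, 2004.

August 9, 2004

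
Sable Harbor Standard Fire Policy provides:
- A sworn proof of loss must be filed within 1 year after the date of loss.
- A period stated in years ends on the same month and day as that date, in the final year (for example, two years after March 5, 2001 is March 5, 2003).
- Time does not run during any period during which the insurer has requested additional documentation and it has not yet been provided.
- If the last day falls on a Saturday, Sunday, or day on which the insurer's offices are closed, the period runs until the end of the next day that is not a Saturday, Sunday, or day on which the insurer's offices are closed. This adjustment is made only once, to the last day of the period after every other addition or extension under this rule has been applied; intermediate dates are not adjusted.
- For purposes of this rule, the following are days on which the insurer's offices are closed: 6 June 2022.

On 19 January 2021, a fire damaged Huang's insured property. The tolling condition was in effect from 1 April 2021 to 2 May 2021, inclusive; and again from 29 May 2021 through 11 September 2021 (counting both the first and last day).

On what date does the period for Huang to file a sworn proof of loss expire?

June 7, 2022

1 year after 19 January 2021 is January 19, 2022.
From April 1, 2021 through May 2, 2021 inclusive is 32 days; tolling adds 32 days: January 19, 2022 + 32 days = February 20, 2022.
From May 29, 2021 through September 11, 2021 inclusive is 106 days; tolling adds 106 days: February 20, 2022 + 106 days = June 6, 2022.
June 6, 2022 is a listed holiday. The next qualifying day is June 7, 2022.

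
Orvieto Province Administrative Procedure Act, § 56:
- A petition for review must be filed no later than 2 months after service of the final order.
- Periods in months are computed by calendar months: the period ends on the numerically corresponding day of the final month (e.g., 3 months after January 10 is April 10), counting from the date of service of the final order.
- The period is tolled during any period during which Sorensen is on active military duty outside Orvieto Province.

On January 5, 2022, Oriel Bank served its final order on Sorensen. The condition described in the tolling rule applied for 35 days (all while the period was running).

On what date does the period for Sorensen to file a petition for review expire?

2 months after January 5, 2022 is March 5, 2022.
Tolling adds 35 days: March 5, 2022 + 35 days = April 9, 2022.

April 9, 2022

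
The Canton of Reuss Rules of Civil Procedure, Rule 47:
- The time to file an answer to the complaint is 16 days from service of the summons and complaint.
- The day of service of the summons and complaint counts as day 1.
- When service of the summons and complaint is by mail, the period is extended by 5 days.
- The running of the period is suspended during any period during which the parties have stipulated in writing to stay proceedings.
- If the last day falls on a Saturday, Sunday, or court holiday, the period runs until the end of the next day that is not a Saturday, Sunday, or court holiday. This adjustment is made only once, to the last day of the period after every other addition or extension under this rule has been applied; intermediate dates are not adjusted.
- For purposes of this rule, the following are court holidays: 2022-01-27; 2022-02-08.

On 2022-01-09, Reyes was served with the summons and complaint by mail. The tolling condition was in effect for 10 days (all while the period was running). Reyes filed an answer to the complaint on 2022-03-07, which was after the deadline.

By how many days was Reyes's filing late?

Counting 2022-01-09 as day 1, day 16 is January 24, 2022.
Service was by mail, adding 5 days: January 24, 2022 + 5 days = January 29, 2022.
Tolling adds 10 days: January 29, 2022 + 10 days = February 8, 2022.
February 8, 2022 is a listed holiday. The next qualifying day is February 9, 2022.
The deadline is February 9, 2022; from February 9, 2022 to March 7, 2022 is 26 days.

26 days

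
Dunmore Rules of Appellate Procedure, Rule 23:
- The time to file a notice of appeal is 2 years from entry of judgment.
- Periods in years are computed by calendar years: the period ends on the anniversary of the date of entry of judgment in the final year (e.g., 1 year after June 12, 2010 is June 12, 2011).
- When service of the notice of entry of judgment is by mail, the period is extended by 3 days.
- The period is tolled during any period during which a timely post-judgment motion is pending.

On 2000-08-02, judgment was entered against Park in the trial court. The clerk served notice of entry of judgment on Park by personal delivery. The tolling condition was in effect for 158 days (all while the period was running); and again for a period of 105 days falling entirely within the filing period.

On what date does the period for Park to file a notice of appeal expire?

2 years after 2000-08-02 is August 2, 2002.
Service was not by mail, so no mail extension applies.
Tolling adds 158 days: August 2, 2002 + 158 days = January 7, 2003.
Tolling adds 105 days: January 7, 2003 + 105 days = April 22, 2003.

April 22, 2003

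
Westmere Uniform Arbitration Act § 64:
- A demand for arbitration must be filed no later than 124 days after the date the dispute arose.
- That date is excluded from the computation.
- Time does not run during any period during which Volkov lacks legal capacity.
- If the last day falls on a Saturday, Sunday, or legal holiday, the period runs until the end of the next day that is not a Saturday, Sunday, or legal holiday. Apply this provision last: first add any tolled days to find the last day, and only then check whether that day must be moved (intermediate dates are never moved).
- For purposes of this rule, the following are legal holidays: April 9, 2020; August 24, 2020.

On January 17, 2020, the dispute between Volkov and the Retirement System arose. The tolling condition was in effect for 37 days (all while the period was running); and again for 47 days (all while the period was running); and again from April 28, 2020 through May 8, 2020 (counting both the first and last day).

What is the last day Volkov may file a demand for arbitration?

124 days after January 17, 2020 is May 20, 2020.
Tolling adds 37 days: May 20, 2020 + 37 days = June 26, 2020.
Tolling adds 47 days: June 26, 2020 + 47 days = August 12, 2020.
From April 28, 2020 through May 8, 2020 inclusive is 11 days; tolling adds 11 days: August 12, 2020 + 11 days = August 23, 2020.
August 23, 2020 is Sunday; August 24, 2020 is a listed holiday. The next qualifying day is August 25, 2020.

August 25, 2020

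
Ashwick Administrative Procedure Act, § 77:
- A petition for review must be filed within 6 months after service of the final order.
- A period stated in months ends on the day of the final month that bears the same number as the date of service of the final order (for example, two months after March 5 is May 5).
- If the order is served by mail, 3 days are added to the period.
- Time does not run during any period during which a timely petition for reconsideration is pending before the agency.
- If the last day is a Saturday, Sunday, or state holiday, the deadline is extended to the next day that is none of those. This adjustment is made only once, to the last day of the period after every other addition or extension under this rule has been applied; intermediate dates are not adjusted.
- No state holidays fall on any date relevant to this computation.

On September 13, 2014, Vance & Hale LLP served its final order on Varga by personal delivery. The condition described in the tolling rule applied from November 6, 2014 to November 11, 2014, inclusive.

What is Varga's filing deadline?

6 months after September 13, 2014 is March 13, 2015.
Service was not by mail, so no mail extension applies.
From November 6, 2014 through November 11, 2014 inclusive is 6 days; tolling adds 6 days: March 13, 2015 + 6 days = March 19, 2015.
March 19, 2015 is a Thursday and not a state holiday, so no extension applies.

March 19, 2015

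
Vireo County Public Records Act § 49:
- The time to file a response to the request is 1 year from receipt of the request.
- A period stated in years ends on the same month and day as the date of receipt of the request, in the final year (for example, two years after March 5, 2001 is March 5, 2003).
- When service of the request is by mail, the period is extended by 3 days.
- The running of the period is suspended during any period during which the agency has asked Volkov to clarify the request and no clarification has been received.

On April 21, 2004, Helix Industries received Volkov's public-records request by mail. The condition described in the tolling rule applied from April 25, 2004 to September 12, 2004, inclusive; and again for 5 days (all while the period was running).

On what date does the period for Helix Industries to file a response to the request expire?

1 year after April 21, 2004 is April 21, 2005.
Service was by mail, adding 3 days: April 21, 2005 + 3 days = April 24, 2005.
From April 25, 2004 through September 12, 2004 inclusive is 141 days; tolling adds 141 days: April 24, 2005 + 141 days = September 12, 2005.
Tolling adds 5 days: September 12, 2005 + 5 days = September 17, 2005.

September 17, 2005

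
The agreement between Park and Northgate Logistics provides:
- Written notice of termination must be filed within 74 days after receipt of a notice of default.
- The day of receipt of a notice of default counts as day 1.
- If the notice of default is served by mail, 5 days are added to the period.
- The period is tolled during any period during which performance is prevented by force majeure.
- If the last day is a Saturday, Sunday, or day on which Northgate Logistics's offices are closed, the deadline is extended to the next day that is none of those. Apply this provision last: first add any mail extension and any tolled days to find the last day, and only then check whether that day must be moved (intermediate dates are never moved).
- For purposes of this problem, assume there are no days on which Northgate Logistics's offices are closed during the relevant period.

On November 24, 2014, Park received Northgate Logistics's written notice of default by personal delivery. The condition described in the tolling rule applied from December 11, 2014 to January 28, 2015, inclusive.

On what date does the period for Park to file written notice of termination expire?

Counting November 24, 2014 as day 1, day 74 is February 5, 2015.
Service was not by mail, so no mail extension applies.
From December 11, 2014 through January 28, 2015 inclusive is 49 days; tolling adds 49 days: February 5, 2015 + 49 days = March 26, 2015.
March 26, 2015 is a Thursday and not a day on which Northgate Logistics's offices are closed, so no extension applies.

March 26, 2015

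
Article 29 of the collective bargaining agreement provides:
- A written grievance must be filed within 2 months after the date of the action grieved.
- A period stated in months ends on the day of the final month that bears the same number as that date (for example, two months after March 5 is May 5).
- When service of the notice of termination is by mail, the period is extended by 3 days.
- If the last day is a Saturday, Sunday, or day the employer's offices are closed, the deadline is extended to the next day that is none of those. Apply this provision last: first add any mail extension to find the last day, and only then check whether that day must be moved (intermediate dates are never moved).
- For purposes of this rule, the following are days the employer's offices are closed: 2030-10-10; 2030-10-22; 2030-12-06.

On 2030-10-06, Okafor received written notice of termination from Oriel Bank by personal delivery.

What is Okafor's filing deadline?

December 9, 2030

2 months after 2030-10-06 is December 6, 2030.
Service was not by mail, so no mail extension applies.
December 6, 2030 is a listed holiday; December 7, 2030 is Saturday; December 8, 2030 is Sunday. The next qualifying day is December 9, 2030.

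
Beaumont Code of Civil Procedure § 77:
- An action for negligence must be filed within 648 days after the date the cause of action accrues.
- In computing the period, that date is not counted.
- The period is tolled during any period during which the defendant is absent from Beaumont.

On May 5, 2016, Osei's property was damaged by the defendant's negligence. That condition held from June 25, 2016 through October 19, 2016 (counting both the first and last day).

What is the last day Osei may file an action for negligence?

648 days after May 5, 2016 is February 12, 2018.
From June 25, 2016 through October 19, 2016 inclusive is 117 days; tolling adds 117 days: February 12, 2018 + 117 days = June 9, 2018.

June 9, 2018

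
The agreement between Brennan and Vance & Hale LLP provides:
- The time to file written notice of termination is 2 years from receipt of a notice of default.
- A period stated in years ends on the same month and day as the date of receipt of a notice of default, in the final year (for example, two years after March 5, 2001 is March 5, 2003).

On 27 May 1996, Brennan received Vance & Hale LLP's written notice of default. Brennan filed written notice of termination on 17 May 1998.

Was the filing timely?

Yes

2 years after 27 May 1996 is May 27, 1998.
The deadline is May 27, 1998; the filing on May 17, 1998 is on or before that date.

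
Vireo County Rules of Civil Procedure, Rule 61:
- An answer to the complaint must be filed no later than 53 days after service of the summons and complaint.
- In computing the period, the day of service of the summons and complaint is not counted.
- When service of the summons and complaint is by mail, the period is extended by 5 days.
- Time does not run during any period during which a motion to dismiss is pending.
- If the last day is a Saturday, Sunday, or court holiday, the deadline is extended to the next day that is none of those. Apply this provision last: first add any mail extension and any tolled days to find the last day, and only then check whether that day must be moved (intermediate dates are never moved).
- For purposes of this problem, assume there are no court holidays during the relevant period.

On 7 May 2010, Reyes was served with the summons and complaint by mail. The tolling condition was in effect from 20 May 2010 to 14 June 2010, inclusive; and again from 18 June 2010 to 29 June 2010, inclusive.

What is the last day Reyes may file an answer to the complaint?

August 11, 2010

53 days after 7 May 2010 is June 29, 2010.
Service was by mail, adding 5 days: June 29, 2010 + 5 days = July 4, 2010.
From May 20, 2010 through June 14, 2010 inclusive is 26 days; tolling adds 26 days: July 4, 2010 + 26 days = July 30, 2010.
From June 18, 2010 through June 29, 2010 inclusive is 12 days; tolling adds 12 days: July 30, 2010 + 12 days = August 11, 2010.
August 11, 2010 is a Wednesday and not a court holiday, so no extension applies.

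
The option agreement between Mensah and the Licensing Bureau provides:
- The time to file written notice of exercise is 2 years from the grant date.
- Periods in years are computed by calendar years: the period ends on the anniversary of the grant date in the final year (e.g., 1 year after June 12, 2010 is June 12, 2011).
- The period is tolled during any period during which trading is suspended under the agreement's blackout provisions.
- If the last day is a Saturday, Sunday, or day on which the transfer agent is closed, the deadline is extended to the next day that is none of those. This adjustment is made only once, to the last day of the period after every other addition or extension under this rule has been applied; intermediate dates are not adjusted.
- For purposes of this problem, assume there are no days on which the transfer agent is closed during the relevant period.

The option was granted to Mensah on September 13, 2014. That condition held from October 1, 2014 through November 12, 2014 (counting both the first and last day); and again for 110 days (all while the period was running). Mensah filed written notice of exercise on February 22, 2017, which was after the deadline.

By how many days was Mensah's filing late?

9 days

2 years after September 13, 2014 is September 13, 2016.
From October 1, 2014 through November 12, 2014 inclusive is 43 days; tolling adds 43 days: September 13, 2016 + 43 days = October 26, 2016.
Tolling adds 110 days: October 26, 2016 + 110 days = February 13, 2017.
February 13, 2017 is a Monday and not a day on which the transfer agent is closed, so no extension applies.
The deadline is February 13, 2017; from February 13, 2017 to February 22, 2017 is 9 days.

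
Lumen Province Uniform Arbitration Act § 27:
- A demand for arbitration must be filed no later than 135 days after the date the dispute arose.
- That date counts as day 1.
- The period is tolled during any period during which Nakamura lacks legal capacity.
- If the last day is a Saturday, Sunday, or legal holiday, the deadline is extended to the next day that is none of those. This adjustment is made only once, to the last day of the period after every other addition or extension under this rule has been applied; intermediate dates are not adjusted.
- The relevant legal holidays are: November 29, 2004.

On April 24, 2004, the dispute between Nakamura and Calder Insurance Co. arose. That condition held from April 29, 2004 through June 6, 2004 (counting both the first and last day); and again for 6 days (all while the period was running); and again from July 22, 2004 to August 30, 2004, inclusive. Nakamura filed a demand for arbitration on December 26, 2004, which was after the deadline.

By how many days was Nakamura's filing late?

26 days

Counting April 24, 2004 as day 1, day 135 is September 5, 2004.
From April 29, 2004 through June 6, 2004 inclusive is 39 days; tolling adds 39 days: September 5, 2004 + 39 days = October 14, 2004.
Tolling adds 6 days: October 14, 2004 + 6 days = October 20, 2004.
From July 22, 2004 through August 30, 2004 inclusive is 40 days; tolling adds 40 days: October 20, 2004 + 40 days = November 29, 2004.
November 29, 2004 is a listed holiday. The next qualifying day is November 30, 2004.
The deadline is November 30, 2004; from November 30, 2004 to December 26, 2004 is 26 days.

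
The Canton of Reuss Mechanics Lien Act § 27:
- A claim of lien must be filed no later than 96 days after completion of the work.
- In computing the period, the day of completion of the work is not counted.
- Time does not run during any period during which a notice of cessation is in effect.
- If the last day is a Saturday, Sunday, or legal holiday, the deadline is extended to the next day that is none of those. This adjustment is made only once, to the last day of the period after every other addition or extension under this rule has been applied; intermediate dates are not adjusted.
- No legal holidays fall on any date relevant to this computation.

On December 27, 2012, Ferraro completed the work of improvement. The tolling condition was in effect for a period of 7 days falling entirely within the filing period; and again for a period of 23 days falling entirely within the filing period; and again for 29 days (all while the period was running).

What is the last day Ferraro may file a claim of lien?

May 31, 2013

96 days after December 27, 2012 is April 2, 2013.
Tolling adds 7 days: April 2, 2013 + 7 days = April 9, 2013.
Tolling adds 23 days: April 9, 2013 + 23 days = May 2, 2013.
Tolling adds 29 days: May 2, 2013 + 29 days = May 31, 2013.
May 31, 2013 is a Friday and not a legal holiday, so no extension applies.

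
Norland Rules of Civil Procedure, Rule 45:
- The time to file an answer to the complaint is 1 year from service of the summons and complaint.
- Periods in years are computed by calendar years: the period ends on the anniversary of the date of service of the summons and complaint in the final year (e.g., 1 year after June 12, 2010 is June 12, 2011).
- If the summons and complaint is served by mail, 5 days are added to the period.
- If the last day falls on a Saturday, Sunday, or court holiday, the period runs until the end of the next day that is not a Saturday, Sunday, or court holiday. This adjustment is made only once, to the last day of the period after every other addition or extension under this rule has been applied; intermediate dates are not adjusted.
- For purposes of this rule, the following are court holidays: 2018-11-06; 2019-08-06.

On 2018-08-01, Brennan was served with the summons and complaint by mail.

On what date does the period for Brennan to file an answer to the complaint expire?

1 year after 2018-08-01 is August 1, 2019.
Service was by mail, adding 5 days: August 1, 2019 + 5 days = August 6, 2019.
August 6, 2019 is a listed holiday. The next qualifying day is August 7, 2019.

August 7, 2019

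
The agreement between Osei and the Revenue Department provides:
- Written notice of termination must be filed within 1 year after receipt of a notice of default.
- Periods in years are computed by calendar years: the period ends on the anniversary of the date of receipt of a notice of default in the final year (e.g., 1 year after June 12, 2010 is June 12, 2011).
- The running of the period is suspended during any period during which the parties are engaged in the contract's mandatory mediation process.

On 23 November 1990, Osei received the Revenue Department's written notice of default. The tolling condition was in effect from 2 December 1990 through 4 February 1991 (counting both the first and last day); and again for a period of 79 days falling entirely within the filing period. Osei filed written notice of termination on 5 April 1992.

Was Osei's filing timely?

1 year after 23 November 1990 is November 23, 1991.
From December 2, 1990 through February 4, 1991 inclusive is 65 days; tolling adds 65 days: November 23, 1991 + 65 days = January 27, 1992.
Tolling adds 79 days: January 27, 1992 + 79 days = April 15, 1992.
The deadline is April 15, 1992; the filing on April 5, 1992 is on or before that date.

Yes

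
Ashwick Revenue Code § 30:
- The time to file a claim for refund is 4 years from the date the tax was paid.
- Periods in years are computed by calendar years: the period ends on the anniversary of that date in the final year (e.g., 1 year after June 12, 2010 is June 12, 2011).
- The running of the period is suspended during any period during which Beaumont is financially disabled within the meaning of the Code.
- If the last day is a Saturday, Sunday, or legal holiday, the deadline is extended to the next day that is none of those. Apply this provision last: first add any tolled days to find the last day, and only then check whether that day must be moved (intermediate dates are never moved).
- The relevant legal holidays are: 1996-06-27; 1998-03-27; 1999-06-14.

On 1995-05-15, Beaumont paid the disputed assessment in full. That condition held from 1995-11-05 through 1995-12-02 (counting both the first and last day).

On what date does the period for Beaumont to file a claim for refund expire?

4 years after 1995-05-15 is May 15, 1999.
From November 5, 1995 through December 2, 1995 inclusive is 28 days; tolling adds 28 days: May 15, 1999 + 28 days = June 12, 1999.
June 12, 1999 is Saturday; June 13, 1999 is Sunday; June 14, 1999 is a listed holiday. The next qualifying day is June 15, 1999.

June 15, 1999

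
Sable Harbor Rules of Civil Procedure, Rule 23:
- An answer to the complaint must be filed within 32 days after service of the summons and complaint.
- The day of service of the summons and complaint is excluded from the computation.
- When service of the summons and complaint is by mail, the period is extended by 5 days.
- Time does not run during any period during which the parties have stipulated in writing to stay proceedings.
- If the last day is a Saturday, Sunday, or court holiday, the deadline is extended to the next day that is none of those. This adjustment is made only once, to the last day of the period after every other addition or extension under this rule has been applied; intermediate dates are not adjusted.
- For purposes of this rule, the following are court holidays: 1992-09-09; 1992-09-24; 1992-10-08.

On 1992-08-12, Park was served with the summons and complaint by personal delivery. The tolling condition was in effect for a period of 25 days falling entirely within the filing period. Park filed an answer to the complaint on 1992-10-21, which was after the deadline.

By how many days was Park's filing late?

32 days after 1992-08-12 is September 13, 1992.
Service was not by mail, so no mail extension applies.
Tolling adds 25 days: September 13, 1992 + 25 days = October 8, 1992.
October 8, 1992 is a listed holiday. The next qualifying day is October 9, 1992.
The deadline is October 9, 1992; from October 9, 1992 to October 21, 1992 is 12 days.

12 days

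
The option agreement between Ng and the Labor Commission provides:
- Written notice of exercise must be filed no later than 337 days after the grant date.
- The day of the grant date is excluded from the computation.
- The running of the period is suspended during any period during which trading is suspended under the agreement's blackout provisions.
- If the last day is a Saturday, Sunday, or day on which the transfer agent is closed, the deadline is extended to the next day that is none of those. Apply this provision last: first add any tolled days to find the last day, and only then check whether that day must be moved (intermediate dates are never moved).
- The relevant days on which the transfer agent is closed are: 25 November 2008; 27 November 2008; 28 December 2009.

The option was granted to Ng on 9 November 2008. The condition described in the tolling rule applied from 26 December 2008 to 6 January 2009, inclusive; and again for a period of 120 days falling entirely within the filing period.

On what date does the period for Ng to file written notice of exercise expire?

February 22, 2010

337 days after 9 November 2008 is October 12, 2009.
From December 26, 2008 through January 6, 2009 inclusive is 12 days; tolling adds 12 days: October 12, 2009 + 12 days = October 24, 2009.
Tolling adds 120 days: October 24, 2009 + 120 days = February 21, 2010.
February 21, 2010 is Sunday. The next qualifying day is February 22, 2010.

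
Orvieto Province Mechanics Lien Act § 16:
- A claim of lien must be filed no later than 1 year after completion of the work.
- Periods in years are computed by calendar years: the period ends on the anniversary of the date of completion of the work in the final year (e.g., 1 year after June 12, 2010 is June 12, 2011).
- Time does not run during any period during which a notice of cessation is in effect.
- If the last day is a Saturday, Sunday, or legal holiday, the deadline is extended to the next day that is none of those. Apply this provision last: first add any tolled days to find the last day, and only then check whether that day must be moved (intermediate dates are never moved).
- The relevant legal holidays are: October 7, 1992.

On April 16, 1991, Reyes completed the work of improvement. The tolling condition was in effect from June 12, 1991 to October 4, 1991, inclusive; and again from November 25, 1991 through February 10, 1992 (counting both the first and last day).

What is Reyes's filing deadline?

October 26, 1992

1 year after April 16, 1991 is April 16, 1992.
From June 12, 1991 through October 4, 1991 inclusive is 115 days; tolling adds 115 days: April 16, 1992 + 115 days = August 9, 1992.
From November 25, 1991 through February 10, 1992 inclusive is 78 days; tolling adds 78 days: August 9, 1992 + 78 days = October 26, 1992.
October 26, 1992 is a Monday and not a legal holiday, so no extension applies.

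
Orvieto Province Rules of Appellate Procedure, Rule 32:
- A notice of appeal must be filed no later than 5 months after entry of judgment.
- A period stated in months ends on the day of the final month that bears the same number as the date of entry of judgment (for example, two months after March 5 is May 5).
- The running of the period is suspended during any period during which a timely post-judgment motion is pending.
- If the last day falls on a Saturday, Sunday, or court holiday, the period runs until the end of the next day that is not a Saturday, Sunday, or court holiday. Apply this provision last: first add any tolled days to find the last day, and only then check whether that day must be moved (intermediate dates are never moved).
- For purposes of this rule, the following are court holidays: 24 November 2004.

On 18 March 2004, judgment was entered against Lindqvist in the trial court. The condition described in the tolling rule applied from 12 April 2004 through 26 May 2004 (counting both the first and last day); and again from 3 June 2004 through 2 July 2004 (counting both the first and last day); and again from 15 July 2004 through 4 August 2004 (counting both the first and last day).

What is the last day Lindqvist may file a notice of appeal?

November 22, 2004

5 months after 18 March 2004 is August 18, 2004.
From April 12, 2004 through May 26, 2004 inclusive is 45 days; tolling adds 45 days: August 18, 2004 + 45 days = October 2, 2004.
From June 3, 2004 through July 2, 2004 inclusive is 30 days; tolling adds 30 days: October 2, 2004 + 30 days = November 1, 2004.
From July 15, 2004 through August 4, 2004 inclusive is 21 days; tolling adds 21 days: November 1, 2004 + 21 days = November 22, 2004.
November 22, 2004 is a Monday and not a court holiday, so no extension applies.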